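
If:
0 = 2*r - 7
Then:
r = 7/2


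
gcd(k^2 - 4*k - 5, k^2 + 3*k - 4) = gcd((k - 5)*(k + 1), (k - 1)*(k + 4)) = 1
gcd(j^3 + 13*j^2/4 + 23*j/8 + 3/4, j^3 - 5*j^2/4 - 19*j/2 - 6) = j^2 + 11*j/4 + 3/2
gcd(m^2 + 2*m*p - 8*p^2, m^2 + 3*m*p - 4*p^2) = m + 4*p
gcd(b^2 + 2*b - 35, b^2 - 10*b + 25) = b - 5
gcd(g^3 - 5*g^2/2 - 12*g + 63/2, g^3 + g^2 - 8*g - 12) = g - 3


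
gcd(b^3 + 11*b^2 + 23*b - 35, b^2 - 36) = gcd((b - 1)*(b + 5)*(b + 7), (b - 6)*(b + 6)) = 1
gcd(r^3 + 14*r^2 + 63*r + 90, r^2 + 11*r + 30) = r^2 + 11*r + 30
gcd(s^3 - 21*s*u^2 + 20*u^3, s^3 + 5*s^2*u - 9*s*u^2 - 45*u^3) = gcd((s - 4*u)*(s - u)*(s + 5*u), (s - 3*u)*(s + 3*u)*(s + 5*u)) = s + 5*u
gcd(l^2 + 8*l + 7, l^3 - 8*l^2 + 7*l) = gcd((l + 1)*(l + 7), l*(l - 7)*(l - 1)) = 1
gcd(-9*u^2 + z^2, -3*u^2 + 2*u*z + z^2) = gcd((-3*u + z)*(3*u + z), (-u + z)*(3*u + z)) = 3*u + z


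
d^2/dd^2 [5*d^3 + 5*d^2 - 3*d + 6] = 30*d + 10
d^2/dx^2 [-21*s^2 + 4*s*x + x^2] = 2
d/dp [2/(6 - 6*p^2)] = 2*p/(3*(p^2 - 1)^2)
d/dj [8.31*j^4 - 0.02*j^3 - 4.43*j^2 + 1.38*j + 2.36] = 33.24*j^3 - 0.06*j^2 - 8.86*j + 1.38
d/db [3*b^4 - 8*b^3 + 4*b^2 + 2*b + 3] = 12*b^3 - 24*b^2 + 8*b + 2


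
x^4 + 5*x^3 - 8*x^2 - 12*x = x*(x - 2)*(x + 1)*(x + 6)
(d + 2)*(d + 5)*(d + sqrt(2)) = d^3 + sqrt(2)*d^2 + 7*d^2 + 7*sqrt(2)*d + 10*d + 10*sqrt(2)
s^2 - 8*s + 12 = (s - 6)*(s - 2)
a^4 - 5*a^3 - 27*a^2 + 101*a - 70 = (a - 7)*(a - 2)*(a - 1)*(a + 5)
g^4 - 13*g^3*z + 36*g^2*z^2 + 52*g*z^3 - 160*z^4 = (g - 8*z)*(g - 5*z)*(g - 2*z)*(g + 2*z)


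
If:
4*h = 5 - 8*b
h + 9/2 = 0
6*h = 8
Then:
No Solution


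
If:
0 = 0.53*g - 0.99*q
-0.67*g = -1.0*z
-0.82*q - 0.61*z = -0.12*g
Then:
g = 0.00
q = 0.00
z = 0.00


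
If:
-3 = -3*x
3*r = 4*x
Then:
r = 4/3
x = 1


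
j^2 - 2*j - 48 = (j - 8)*(j + 6)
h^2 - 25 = (h - 5)*(h + 5)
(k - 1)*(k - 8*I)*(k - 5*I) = k^3 - k^2 - 13*I*k^2 - 40*k + 13*I*k + 40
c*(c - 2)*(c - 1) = c^3 - 3*c^2 + 2*c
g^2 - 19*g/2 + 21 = (g - 6)*(g - 7/2)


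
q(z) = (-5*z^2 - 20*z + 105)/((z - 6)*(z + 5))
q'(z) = (-10*z - 20)/((z - 6)*(z + 5)) - (-5*z^2 - 20*z + 105)/((z - 6)*(z + 5)^2) - (-5*z^2 - 20*z + 105)/((z - 6)^2*(z + 5)) = 5*(5*z^2 + 18*z + 141)/(z^4 - 2*z^3 - 59*z^2 + 60*z + 900)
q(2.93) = -0.14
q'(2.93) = 2.00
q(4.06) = 3.34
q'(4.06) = 4.80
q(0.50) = -3.10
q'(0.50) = 0.83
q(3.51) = 1.26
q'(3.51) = 2.96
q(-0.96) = -4.25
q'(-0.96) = 0.81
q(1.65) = -2.02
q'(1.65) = 1.10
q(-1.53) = -4.74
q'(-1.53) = 0.92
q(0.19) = -3.35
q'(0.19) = 0.80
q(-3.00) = -6.67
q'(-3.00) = 2.04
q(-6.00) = 3.75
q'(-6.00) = 7.40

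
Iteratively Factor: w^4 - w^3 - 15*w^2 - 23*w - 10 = (w + 1)*(w^3 - 2*w^2 - 13*w - 10) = (w + 1)^2*(w^2 - 3*w - 10) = (w - 5)*(w + 1)^2*(w + 2)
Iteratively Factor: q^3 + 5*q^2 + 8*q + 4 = (q + 2)*(q^2 + 3*q + 2) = (q + 2)^2*(q + 1)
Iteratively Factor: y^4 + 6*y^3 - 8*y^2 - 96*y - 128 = (y + 4)*(y^3 + 2*y^2 - 16*y - 32) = (y + 4)^2*(y^2 - 2*y - 8) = (y + 2)*(y + 4)^2*(y - 4)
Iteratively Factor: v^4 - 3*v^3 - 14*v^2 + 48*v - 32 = (v + 4)*(v^3 - 7*v^2 + 14*v - 8) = (v - 1)*(v + 4)*(v^2 - 6*v + 8) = (v - 4)*(v - 1)*(v + 4)*(v - 2)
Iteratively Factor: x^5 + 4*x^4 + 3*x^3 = (x)*(x^4 + 4*x^3 + 3*x^2) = x^2*(x^3 + 4*x^2 + 3*x) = x^3*(x^2 + 4*x + 3) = x^3*(x + 1)*(x + 3)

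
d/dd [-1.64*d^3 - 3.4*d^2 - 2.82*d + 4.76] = -4.92*d^2 - 6.8*d - 2.82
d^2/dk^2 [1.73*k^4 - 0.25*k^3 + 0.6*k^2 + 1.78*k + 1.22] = 20.76*k^2 - 1.5*k + 1.2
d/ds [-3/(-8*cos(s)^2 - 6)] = 6*sin(2*s)/(2*cos(2*s) + 5)^2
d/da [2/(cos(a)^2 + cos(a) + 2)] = 2*(2*cos(a) + 1)*sin(a)/(cos(a)^2 + cos(a) + 2)^2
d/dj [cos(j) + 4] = -sin(j)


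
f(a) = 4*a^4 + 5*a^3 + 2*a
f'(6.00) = 3998.00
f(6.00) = 6276.00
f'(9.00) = 12881.00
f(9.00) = 29907.00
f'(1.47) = 85.24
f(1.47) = 37.50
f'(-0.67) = 3.92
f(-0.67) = -2.04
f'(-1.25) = -5.81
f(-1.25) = -2.50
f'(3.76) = 1064.58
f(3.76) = 1072.79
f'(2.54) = 360.97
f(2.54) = 253.51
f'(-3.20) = -368.69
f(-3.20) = 249.19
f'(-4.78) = -1402.72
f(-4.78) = 1532.56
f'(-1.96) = -60.85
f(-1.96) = 17.46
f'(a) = 16*a^3 + 15*a^2 + 2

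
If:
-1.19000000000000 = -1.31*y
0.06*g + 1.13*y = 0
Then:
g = -17.11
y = 0.91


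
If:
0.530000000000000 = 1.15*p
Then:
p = 0.46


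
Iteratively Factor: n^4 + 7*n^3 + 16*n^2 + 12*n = (n + 3)*(n^3 + 4*n^2 + 4*n) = (n + 2)*(n + 3)*(n^2 + 2*n) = n*(n + 2)*(n + 3)*(n + 2)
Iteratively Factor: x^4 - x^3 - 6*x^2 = (x + 2)*(x^3 - 3*x^2) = x*(x + 2)*(x^2 - 3*x) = x*(x - 3)*(x + 2)*(x)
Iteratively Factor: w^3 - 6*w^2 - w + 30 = (w - 3)*(w^2 - 3*w - 10) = (w - 5)*(w - 3)*(w + 2)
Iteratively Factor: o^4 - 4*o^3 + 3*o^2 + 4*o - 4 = (o - 2)*(o^3 - 2*o^2 - o + 2) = (o - 2)*(o - 1)*(o^2 - o - 2) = (o - 2)^2*(o - 1)*(o + 1)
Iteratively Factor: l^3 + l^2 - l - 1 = (l - 1)*(l^2 + 2*l + 1) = (l - 1)*(l + 1)*(l + 1)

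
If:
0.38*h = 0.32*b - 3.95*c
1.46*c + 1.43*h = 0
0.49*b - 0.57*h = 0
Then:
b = 0.00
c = 0.00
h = 0.00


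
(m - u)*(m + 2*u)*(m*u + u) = m^3*u + m^2*u^2 + m^2*u - 2*m*u^3 + m*u^2 - 2*u^3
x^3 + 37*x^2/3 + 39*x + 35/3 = (x + 1/3)*(x + 5)*(x + 7)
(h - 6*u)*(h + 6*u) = h^2 - 36*u^2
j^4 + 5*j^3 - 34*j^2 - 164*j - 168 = (j - 6)*(j + 2)^2*(j + 7)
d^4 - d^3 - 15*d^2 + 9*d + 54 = (d - 3)^2*(d + 2)*(d + 3)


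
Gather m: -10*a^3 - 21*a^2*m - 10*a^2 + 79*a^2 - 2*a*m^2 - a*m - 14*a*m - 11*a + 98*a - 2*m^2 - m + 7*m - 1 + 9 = -10*a^3 + 69*a^2 + 87*a + m^2*(-2*a - 2) + m*(-21*a^2 - 15*a + 6) + 8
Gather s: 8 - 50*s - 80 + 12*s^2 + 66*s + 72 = 12*s^2 + 16*s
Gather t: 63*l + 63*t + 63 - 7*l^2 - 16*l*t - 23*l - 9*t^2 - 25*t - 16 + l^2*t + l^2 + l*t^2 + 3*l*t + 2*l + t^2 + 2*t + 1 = -6*l^2 + 42*l + t^2*(l - 8) + t*(l^2 - 13*l + 40) + 48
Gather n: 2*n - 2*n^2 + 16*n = -2*n^2 + 18*n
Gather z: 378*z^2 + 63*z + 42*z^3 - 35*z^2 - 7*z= 42*z^3 + 343*z^2 + 56*z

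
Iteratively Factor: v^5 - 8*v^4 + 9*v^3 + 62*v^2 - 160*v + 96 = (v - 4)*(v^4 - 4*v^3 - 7*v^2 + 34*v - 24) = (v - 4)^2*(v^3 - 7*v + 6) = (v - 4)^2*(v + 3)*(v^2 - 3*v + 2) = (v - 4)^2*(v - 1)*(v + 3)*(v - 2)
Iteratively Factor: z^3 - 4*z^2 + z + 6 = (z - 3)*(z^2 - z - 2) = (z - 3)*(z + 1)*(z - 2)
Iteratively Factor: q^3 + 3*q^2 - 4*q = (q - 1)*(q^2 + 4*q) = (q - 1)*(q + 4)*(q)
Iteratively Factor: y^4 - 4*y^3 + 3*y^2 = (y)*(y^3 - 4*y^2 + 3*y) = y^2*(y^2 - 4*y + 3) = y^2*(y - 1)*(y - 3)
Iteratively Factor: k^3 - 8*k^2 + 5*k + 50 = (k - 5)*(k^2 - 3*k - 10) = (k - 5)^2*(k + 2)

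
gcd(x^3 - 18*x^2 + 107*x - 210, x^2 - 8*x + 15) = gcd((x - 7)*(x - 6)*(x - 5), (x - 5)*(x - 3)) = x - 5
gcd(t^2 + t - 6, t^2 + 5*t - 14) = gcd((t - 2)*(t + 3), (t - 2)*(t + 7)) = t - 2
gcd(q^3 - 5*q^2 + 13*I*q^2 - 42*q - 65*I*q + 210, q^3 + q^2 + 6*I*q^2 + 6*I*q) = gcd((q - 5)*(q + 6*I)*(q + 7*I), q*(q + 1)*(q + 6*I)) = q + 6*I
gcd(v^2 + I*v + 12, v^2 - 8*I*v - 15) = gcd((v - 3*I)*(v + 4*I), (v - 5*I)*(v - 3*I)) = v - 3*I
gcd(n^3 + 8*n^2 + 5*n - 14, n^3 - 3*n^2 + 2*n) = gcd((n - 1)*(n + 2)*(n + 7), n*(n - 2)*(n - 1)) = n - 1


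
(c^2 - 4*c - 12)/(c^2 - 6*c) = (c + 2)/c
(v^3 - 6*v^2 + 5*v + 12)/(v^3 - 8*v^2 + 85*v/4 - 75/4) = 4*(v^2 - 3*v - 4)/(4*v^2 - 20*v + 25)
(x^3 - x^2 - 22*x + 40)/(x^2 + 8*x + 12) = (x^3 - x^2 - 22*x + 40)/(x^2 + 8*x + 12)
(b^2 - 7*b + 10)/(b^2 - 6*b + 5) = (b - 2)/(b - 1)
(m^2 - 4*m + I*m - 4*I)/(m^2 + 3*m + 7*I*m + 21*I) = (m^2 + m*(-4 + I) - 4*I)/(m^2 + m*(3 + 7*I) + 21*I)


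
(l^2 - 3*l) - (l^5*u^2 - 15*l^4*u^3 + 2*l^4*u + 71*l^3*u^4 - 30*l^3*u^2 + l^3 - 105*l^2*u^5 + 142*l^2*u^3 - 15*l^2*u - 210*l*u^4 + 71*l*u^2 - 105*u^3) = -l^5*u^2 + 15*l^4*u^3 - 2*l^4*u - 71*l^3*u^4 + 30*l^3*u^2 - l^3 + 105*l^2*u^5 - 142*l^2*u^3 + 15*l^2*u + l^2 + 210*l*u^4 - 71*l*u^2 - 3*l + 105*u^3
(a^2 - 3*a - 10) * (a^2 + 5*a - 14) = a^4 + 2*a^3 - 39*a^2 - 8*a + 140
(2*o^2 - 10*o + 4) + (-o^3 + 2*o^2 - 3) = -o^3 + 4*o^2 - 10*o + 1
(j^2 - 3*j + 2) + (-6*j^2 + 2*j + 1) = -5*j^2 - j + 3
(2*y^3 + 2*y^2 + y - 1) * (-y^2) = -2*y^5 - 2*y^4 - y^3 + y^2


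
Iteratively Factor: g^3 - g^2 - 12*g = (g + 3)*(g^2 - 4*g) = g*(g + 3)*(g - 4)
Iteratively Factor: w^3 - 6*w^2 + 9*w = (w)*(w^2 - 6*w + 9) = w*(w - 3)*(w - 3)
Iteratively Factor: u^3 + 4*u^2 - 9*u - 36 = (u + 3)*(u^2 + u - 12) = (u - 3)*(u + 3)*(u + 4)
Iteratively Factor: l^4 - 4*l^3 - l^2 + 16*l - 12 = (l - 3)*(l^3 - l^2 - 4*l + 4) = (l - 3)*(l - 1)*(l^2 - 4) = (l - 3)*(l - 1)*(l + 2)*(l - 2)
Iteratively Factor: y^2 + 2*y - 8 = (y - 2)*(y + 4)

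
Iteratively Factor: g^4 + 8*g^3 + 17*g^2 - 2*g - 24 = (g + 4)*(g^3 + 4*g^2 + g - 6) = (g + 3)*(g + 4)*(g^2 + g - 2) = (g - 1)*(g + 3)*(g + 4)*(g + 2)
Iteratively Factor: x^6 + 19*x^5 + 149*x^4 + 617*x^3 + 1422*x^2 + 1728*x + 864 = (x + 4)*(x^5 + 15*x^4 + 89*x^3 + 261*x^2 + 378*x + 216) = (x + 3)*(x + 4)*(x^4 + 12*x^3 + 53*x^2 + 102*x + 72) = (x + 3)^2*(x + 4)*(x^3 + 9*x^2 + 26*x + 24) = (x + 3)^3*(x + 4)*(x^2 + 6*x + 8) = (x + 2)*(x + 3)^3*(x + 4)*(x + 4)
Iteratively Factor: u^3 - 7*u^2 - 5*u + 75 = (u + 3)*(u^2 - 10*u + 25) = (u - 5)*(u + 3)*(u - 5)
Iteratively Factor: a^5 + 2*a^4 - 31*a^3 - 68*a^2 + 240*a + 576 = (a - 4)*(a^4 + 6*a^3 - 7*a^2 - 96*a - 144) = (a - 4)*(a + 4)*(a^3 + 2*a^2 - 15*a - 36) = (a - 4)*(a + 3)*(a + 4)*(a^2 - a - 12) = (a - 4)*(a + 3)^2*(a + 4)*(a - 4)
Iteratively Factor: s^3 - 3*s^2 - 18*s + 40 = (s - 2)*(s^2 - s - 20) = (s - 5)*(s - 2)*(s + 4)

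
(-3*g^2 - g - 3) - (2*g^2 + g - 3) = -5*g^2 - 2*g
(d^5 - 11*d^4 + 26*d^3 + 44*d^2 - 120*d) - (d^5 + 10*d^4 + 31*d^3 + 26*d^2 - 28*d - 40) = -21*d^4 - 5*d^3 + 18*d^2 - 92*d + 40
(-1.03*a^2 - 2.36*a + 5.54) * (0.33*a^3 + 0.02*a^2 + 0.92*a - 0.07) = -0.3399*a^5 - 0.7994*a^4 + 0.8334*a^3 - 1.9883*a^2 + 5.262*a - 0.3878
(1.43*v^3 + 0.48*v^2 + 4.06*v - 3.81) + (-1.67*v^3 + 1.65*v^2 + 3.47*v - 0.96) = -0.24*v^3 + 2.13*v^2 + 7.53*v - 4.77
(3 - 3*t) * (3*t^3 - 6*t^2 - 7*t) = -9*t^4 + 27*t^3 + 3*t^2 - 21*t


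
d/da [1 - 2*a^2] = -4*a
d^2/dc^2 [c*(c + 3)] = 2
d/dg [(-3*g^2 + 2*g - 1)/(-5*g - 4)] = (15*g^2 + 24*g - 13)/(25*g^2 + 40*g + 16)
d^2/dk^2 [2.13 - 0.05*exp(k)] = -0.05*exp(k)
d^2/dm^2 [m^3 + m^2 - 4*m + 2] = 6*m + 2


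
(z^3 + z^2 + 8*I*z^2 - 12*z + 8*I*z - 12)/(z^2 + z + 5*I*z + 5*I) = (z^2 + 8*I*z - 12)/(z + 5*I)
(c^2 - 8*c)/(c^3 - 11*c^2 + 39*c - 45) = c*(c - 8)/(c^3 - 11*c^2 + 39*c - 45)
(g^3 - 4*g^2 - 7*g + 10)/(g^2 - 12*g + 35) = (g^2 + g - 2)/(g - 7)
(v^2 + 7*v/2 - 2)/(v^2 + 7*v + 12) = (v - 1/2)/(v + 3)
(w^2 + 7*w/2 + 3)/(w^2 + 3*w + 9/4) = 2*(w + 2)/(2*w + 3)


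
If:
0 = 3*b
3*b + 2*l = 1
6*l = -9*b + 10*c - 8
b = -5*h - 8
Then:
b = 0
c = 11/10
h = -8/5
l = 1/2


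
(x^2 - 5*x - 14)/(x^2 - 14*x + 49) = (x + 2)/(x - 7)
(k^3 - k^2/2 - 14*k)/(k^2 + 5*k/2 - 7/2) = k*(k - 4)/(k - 1)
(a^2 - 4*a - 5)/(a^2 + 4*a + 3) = (a - 5)/(a + 3)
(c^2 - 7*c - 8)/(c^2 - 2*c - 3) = (c - 8)/(c - 3)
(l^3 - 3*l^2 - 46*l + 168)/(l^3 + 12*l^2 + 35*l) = (l^2 - 10*l + 24)/(l*(l + 5))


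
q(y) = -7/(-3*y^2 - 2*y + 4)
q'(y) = -7*(6*y + 2)/(-3*y^2 - 2*y + 4)^2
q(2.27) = 0.44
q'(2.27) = -0.43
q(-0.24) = -1.63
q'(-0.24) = -0.21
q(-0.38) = -1.62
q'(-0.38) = 0.10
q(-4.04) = 0.19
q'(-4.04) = 0.11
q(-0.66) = -1.74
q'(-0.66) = 0.85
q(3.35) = 0.19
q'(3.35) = -0.12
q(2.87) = 0.26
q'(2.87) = -0.19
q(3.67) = 0.16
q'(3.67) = -0.09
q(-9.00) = 0.03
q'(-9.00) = 0.01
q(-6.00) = 0.08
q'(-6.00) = 0.03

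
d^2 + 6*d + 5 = (d + 1)*(d + 5)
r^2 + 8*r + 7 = (r + 1)*(r + 7)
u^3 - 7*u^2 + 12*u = u*(u - 4)*(u - 3)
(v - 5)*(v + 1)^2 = v^3 - 3*v^2 - 9*v - 5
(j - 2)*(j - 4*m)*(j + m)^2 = j^4 - 2*j^3*m - 2*j^3 - 7*j^2*m^2 + 4*j^2*m - 4*j*m^3 + 14*j*m^2 + 8*m^3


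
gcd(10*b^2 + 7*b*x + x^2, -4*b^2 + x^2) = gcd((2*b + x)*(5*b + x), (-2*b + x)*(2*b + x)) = 2*b + x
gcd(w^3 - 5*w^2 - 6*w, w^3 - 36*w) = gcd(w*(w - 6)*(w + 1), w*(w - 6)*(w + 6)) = w^2 - 6*w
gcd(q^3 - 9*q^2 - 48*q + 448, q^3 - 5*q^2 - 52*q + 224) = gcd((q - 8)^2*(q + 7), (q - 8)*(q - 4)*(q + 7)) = q^2 - q - 56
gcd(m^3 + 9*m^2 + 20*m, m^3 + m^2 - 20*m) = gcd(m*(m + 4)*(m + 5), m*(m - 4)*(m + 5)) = m^2 + 5*m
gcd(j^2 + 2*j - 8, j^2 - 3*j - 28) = j + 4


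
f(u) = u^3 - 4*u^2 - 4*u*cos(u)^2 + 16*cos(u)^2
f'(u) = 3*u^2 + 8*u*sin(u)*cos(u) - 8*u - 32*sin(u)*cos(u) - 4*cos(u)^2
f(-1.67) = -15.59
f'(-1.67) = 17.22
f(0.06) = 15.69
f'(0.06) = -6.34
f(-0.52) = 12.39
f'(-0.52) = 17.55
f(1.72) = -6.54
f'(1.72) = -2.29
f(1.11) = -1.28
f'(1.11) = -15.18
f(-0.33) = 15.03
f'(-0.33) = 10.01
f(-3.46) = -62.39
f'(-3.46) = 77.73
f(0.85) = 3.21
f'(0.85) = -18.87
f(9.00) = 388.40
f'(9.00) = 152.66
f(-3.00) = -35.56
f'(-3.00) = 39.26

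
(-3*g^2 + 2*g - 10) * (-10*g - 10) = 30*g^3 + 10*g^2 + 80*g + 100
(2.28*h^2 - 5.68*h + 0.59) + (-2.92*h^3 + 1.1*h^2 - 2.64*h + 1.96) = -2.92*h^3 + 3.38*h^2 - 8.32*h + 2.55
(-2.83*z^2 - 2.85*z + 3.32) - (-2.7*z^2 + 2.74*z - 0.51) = -0.13*z^2 - 5.59*z + 3.83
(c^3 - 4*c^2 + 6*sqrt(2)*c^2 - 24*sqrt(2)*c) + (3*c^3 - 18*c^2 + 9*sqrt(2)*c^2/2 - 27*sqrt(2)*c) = 4*c^3 - 22*c^2 + 21*sqrt(2)*c^2/2 - 51*sqrt(2)*c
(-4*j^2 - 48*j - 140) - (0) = -4*j^2 - 48*j - 140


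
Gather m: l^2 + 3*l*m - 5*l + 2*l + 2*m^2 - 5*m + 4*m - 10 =l^2 - 3*l + 2*m^2 + m*(3*l - 1) - 10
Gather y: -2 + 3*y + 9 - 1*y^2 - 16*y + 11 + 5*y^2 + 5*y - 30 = 4*y^2 - 8*y - 12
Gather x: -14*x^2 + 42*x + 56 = -14*x^2 + 42*x + 56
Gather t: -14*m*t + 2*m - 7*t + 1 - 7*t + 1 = 2*m + t*(-14*m - 14) + 2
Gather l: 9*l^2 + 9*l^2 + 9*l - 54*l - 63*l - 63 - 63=18*l^2 - 108*l - 126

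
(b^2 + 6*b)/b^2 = (b + 6)/b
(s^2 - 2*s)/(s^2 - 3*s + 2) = s/(s - 1)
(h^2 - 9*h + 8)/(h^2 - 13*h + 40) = (h - 1)/(h - 5)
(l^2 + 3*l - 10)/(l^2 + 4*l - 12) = (l + 5)/(l + 6)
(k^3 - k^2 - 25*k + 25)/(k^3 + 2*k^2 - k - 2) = (k^2 - 25)/(k^2 + 3*k + 2)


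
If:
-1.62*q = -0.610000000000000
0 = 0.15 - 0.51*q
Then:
No Solution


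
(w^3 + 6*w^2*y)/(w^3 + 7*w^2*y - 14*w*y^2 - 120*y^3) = w^2/(w^2 + w*y - 20*y^2)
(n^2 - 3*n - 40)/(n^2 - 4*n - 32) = (n + 5)/(n + 4)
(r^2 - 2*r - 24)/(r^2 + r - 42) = (r + 4)/(r + 7)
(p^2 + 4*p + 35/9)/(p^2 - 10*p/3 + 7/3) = (9*p^2 + 36*p + 35)/(3*(3*p^2 - 10*p + 7))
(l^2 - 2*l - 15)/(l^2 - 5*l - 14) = (-l^2 + 2*l + 15)/(-l^2 + 5*l + 14)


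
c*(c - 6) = c^2 - 6*c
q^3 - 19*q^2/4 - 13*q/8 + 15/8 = (q - 5)*(q - 1/2)*(q + 3/4)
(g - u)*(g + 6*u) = g^2 + 5*g*u - 6*u^2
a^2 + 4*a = a*(a + 4)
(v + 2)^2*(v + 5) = v^3 + 9*v^2 + 24*v + 20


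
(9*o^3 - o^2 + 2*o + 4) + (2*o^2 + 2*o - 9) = 9*o^3 + o^2 + 4*o - 5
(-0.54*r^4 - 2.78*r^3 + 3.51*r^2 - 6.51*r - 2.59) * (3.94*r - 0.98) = -2.1276*r^5 - 10.424*r^4 + 16.5538*r^3 - 29.0892*r^2 - 3.8248*r + 2.5382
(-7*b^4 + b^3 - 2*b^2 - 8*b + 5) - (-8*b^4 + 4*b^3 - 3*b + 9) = b^4 - 3*b^3 - 2*b^2 - 5*b - 4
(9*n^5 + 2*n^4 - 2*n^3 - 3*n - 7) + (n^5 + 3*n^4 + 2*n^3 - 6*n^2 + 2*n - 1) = 10*n^5 + 5*n^4 - 6*n^2 - n - 8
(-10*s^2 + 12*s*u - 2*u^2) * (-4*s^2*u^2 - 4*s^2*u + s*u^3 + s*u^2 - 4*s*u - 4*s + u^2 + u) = 40*s^4*u^2 + 40*s^4*u - 58*s^3*u^3 - 58*s^3*u^2 + 40*s^3*u + 40*s^3 + 20*s^2*u^4 + 20*s^2*u^3 - 58*s^2*u^2 - 58*s^2*u - 2*s*u^5 - 2*s*u^4 + 20*s*u^3 + 20*s*u^2 - 2*u^4 - 2*u^3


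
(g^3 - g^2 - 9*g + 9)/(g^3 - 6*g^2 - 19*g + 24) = (g - 3)/(g - 8)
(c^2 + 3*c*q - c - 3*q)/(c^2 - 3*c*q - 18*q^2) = (1 - c)/(-c + 6*q)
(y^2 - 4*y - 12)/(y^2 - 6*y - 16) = (y - 6)/(y - 8)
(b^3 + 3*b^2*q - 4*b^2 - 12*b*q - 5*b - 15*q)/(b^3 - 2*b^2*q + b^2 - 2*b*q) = (-b^2 - 3*b*q + 5*b + 15*q)/(b*(-b + 2*q))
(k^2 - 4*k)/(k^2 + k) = (k - 4)/(k + 1)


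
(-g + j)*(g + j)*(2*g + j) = -2*g^3 - g^2*j + 2*g*j^2 + j^3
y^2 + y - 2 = (y - 1)*(y + 2)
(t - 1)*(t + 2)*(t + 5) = t^3 + 6*t^2 + 3*t - 10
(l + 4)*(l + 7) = l^2 + 11*l + 28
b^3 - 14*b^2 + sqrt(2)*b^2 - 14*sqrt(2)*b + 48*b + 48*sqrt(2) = (b - 8)*(b - 6)*(b + sqrt(2))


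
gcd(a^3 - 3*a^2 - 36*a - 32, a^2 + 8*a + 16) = a + 4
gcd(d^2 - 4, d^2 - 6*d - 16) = d + 2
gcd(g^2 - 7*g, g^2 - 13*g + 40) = 1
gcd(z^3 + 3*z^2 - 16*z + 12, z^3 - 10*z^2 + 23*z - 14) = z^2 - 3*z + 2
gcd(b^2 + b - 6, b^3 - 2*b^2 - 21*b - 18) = b + 3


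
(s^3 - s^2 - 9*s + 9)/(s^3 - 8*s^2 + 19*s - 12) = (s + 3)/(s - 4)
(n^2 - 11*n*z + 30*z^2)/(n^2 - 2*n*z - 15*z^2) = (n - 6*z)/(n + 3*z)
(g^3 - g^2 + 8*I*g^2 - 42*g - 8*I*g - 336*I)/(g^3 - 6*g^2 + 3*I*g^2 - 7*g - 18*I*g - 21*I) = (g^2 + g*(6 + 8*I) + 48*I)/(g^2 + g*(1 + 3*I) + 3*I)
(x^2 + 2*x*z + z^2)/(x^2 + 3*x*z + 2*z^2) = (x + z)/(x + 2*z)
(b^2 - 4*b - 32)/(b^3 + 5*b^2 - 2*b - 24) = (b - 8)/(b^2 + b - 6)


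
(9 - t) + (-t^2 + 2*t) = -t^2 + t + 9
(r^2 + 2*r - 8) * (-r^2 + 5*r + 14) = -r^4 + 3*r^3 + 32*r^2 - 12*r - 112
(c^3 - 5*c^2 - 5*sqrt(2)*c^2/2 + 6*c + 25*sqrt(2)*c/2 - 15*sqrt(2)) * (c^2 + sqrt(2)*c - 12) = c^5 - 5*c^4 - 3*sqrt(2)*c^4/2 - 11*c^3 + 15*sqrt(2)*c^3/2 + 21*sqrt(2)*c^2 + 85*c^2 - 150*sqrt(2)*c - 102*c + 180*sqrt(2)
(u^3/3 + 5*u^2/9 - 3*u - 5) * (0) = 0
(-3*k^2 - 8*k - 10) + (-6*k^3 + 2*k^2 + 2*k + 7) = -6*k^3 - k^2 - 6*k - 3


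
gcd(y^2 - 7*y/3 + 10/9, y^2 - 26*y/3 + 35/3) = y - 5/3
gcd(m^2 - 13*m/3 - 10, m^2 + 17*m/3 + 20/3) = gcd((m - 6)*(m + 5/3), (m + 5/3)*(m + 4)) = m + 5/3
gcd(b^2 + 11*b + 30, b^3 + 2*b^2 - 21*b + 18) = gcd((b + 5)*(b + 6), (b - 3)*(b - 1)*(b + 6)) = b + 6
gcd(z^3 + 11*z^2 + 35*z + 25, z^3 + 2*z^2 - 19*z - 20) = z^2 + 6*z + 5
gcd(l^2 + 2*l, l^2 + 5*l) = l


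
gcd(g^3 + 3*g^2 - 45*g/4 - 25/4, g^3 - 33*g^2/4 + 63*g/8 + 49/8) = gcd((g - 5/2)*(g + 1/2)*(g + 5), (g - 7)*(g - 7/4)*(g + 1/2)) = g + 1/2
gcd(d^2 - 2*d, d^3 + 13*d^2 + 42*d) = d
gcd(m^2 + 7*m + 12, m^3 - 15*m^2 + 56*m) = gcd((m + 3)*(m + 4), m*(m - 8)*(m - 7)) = 1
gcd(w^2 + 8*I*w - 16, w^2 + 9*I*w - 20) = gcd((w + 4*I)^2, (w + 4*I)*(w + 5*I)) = w + 4*I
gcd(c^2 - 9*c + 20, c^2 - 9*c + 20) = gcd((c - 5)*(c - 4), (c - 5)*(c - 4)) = c^2 - 9*c + 20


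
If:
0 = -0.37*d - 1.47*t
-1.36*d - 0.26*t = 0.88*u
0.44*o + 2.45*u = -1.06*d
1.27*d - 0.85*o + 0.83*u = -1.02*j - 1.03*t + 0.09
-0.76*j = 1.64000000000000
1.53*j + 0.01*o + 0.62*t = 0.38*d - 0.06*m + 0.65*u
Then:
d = -0.45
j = -2.16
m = 58.59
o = -2.58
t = 0.11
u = 0.66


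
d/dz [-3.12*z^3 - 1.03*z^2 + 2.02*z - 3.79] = -9.36*z^2 - 2.06*z + 2.02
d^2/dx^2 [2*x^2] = 4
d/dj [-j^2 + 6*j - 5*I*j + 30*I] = -2*j + 6 - 5*I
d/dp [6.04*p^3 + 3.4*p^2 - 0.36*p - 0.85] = 18.12*p^2 + 6.8*p - 0.36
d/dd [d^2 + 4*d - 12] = 2*d + 4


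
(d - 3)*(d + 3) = d^2 - 9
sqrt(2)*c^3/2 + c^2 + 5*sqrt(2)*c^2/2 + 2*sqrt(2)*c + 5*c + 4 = (c + 1)*(c + 4)*(sqrt(2)*c/2 + 1)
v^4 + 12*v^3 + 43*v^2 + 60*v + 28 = (v + 1)*(v + 2)^2*(v + 7)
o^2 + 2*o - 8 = (o - 2)*(o + 4)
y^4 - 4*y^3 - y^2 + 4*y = y*(y - 4)*(y - 1)*(y + 1)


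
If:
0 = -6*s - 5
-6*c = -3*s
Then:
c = -5/12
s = -5/6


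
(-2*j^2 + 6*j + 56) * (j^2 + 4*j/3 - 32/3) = -2*j^4 + 10*j^3/3 + 256*j^2/3 + 32*j/3 - 1792/3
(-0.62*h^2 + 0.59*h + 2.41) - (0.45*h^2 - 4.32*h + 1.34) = -1.07*h^2 + 4.91*h + 1.07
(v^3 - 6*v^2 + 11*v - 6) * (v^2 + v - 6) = v^5 - 5*v^4 - v^3 + 41*v^2 - 72*v + 36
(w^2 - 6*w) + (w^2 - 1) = 2*w^2 - 6*w - 1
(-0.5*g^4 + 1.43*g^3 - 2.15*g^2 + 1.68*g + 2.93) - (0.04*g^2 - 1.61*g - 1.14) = -0.5*g^4 + 1.43*g^3 - 2.19*g^2 + 3.29*g + 4.07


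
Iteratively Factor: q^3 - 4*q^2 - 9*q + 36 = (q + 3)*(q^2 - 7*q + 12) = (q - 4)*(q + 3)*(q - 3)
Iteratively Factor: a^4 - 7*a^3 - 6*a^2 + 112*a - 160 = (a - 2)*(a^3 - 5*a^2 - 16*a + 80) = (a - 4)*(a - 2)*(a^2 - a - 20) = (a - 5)*(a - 4)*(a - 2)*(a + 4)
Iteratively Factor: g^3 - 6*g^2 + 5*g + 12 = (g - 4)*(g^2 - 2*g - 3) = (g - 4)*(g + 1)*(g - 3)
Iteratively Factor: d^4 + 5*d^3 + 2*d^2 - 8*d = (d)*(d^3 + 5*d^2 + 2*d - 8) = d*(d + 2)*(d^2 + 3*d - 4) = d*(d + 2)*(d + 4)*(d - 1)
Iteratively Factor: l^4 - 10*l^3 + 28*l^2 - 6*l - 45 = (l - 3)*(l^3 - 7*l^2 + 7*l + 15) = (l - 3)*(l + 1)*(l^2 - 8*l + 15) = (l - 3)^2*(l + 1)*(l - 5)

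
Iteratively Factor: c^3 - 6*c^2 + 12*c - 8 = (c - 2)*(c^2 - 4*c + 4) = (c - 2)^2*(c - 2)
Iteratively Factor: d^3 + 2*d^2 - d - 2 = (d + 1)*(d^2 + d - 2) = (d + 1)*(d + 2)*(d - 1)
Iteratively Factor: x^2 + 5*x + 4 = (x + 1)*(x + 4)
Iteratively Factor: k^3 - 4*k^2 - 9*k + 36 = (k + 3)*(k^2 - 7*k + 12) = (k - 4)*(k + 3)*(k - 3)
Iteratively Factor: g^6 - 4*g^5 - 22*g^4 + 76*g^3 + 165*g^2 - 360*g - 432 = (g + 1)*(g^5 - 5*g^4 - 17*g^3 + 93*g^2 + 72*g - 432) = (g + 1)*(g + 3)*(g^4 - 8*g^3 + 7*g^2 + 72*g - 144) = (g - 3)*(g + 1)*(g + 3)*(g^3 - 5*g^2 - 8*g + 48) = (g - 3)*(g + 1)*(g + 3)^2*(g^2 - 8*g + 16) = (g - 4)*(g - 3)*(g + 1)*(g + 3)^2*(g - 4)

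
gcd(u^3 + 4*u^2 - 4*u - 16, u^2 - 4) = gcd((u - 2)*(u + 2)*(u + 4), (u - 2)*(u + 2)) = u^2 - 4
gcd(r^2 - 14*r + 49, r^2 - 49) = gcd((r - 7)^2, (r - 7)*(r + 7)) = r - 7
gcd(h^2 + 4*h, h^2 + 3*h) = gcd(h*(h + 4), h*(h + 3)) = h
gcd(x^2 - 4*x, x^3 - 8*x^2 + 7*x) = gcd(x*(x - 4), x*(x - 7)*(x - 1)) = x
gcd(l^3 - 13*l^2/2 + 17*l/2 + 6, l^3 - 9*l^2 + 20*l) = l - 4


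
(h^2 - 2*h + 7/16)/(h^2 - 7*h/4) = (h - 1/4)/h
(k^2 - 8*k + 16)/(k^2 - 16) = (k - 4)/(k + 4)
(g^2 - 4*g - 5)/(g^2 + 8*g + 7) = (g - 5)/(g + 7)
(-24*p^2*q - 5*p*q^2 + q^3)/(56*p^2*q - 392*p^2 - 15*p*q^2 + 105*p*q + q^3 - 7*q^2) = q*(-3*p - q)/(7*p*q - 49*p - q^2 + 7*q)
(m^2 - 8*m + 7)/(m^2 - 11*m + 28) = (m - 1)/(m - 4)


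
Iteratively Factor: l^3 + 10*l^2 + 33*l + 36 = (l + 3)*(l^2 + 7*l + 12) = (l + 3)^2*(l + 4)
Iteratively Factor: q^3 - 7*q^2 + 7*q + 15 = (q + 1)*(q^2 - 8*q + 15) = (q - 3)*(q + 1)*(q - 5)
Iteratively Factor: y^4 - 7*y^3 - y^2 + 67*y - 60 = (y - 5)*(y^3 - 2*y^2 - 11*y + 12) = (y - 5)*(y - 4)*(y^2 + 2*y - 3) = (y - 5)*(y - 4)*(y - 1)*(y + 3)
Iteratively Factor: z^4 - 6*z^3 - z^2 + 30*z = (z - 3)*(z^3 - 3*z^2 - 10*z) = z*(z - 3)*(z^2 - 3*z - 10) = z*(z - 5)*(z - 3)*(z + 2)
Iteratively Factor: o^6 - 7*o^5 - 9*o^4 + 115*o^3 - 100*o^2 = (o + 4)*(o^5 - 11*o^4 + 35*o^3 - 25*o^2) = o*(o + 4)*(o^4 - 11*o^3 + 35*o^2 - 25*o) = o*(o - 5)*(o + 4)*(o^3 - 6*o^2 + 5*o) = o*(o - 5)^2*(o + 4)*(o^2 - o) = o^2*(o - 5)^2*(o + 4)*(o - 1)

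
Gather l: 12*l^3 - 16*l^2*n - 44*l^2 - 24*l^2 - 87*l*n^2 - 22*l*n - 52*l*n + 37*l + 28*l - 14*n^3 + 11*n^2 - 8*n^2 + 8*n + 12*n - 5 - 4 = 12*l^3 + l^2*(-16*n - 68) + l*(-87*n^2 - 74*n + 65) - 14*n^3 + 3*n^2 + 20*n - 9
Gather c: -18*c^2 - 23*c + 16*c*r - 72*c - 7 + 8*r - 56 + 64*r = -18*c^2 + c*(16*r - 95) + 72*r - 63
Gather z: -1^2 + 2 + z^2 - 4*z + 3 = z^2 - 4*z + 4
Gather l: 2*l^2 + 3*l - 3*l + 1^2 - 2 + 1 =2*l^2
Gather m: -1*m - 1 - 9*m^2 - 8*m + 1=-9*m^2 - 9*m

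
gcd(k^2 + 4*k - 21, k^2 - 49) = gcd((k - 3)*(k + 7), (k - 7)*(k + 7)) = k + 7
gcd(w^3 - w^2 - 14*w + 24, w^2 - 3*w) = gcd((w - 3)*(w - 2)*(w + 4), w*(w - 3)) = w - 3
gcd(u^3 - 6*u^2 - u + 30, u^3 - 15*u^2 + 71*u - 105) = u^2 - 8*u + 15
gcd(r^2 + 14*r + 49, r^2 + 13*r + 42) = r + 7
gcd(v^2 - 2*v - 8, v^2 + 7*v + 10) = v + 2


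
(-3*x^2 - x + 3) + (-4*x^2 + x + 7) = 10 - 7*x^2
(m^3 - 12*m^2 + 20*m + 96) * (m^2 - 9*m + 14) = m^5 - 21*m^4 + 142*m^3 - 252*m^2 - 584*m + 1344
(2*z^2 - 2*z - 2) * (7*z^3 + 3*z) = 14*z^5 - 14*z^4 - 8*z^3 - 6*z^2 - 6*z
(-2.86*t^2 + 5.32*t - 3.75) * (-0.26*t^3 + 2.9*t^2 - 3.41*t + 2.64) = 0.7436*t^5 - 9.6772*t^4 + 26.1556*t^3 - 36.5666*t^2 + 26.8323*t - 9.9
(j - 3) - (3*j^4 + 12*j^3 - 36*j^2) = -3*j^4 - 12*j^3 + 36*j^2 + j - 3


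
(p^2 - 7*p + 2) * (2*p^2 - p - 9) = 2*p^4 - 15*p^3 + 2*p^2 + 61*p - 18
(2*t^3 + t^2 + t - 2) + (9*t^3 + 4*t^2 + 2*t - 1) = 11*t^3 + 5*t^2 + 3*t - 3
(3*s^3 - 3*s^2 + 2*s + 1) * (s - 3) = 3*s^4 - 12*s^3 + 11*s^2 - 5*s - 3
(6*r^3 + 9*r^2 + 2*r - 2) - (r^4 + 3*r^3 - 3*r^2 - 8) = -r^4 + 3*r^3 + 12*r^2 + 2*r + 6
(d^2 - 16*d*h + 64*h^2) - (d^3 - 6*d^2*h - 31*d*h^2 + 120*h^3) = -d^3 + 6*d^2*h + d^2 + 31*d*h^2 - 16*d*h - 120*h^3 + 64*h^2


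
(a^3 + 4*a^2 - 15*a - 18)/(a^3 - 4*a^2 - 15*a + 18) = (a^3 + 4*a^2 - 15*a - 18)/(a^3 - 4*a^2 - 15*a + 18)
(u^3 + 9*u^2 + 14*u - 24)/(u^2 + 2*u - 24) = (u^2 + 3*u - 4)/(u - 4)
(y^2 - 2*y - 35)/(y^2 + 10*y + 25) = (y - 7)/(y + 5)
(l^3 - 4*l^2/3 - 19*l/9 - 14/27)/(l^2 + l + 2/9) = l - 7/3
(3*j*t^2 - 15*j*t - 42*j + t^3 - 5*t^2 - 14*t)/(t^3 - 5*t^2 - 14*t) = (3*j + t)/t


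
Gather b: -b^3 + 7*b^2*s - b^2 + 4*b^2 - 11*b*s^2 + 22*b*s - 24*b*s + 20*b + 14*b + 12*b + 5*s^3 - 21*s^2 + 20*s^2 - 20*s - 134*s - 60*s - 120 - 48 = -b^3 + b^2*(7*s + 3) + b*(-11*s^2 - 2*s + 46) + 5*s^3 - s^2 - 214*s - 168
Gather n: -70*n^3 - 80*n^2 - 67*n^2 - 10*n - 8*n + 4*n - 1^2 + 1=-70*n^3 - 147*n^2 - 14*n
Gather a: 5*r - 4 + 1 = 5*r - 3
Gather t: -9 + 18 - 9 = 0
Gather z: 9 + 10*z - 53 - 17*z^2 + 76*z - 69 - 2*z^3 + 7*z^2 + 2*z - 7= -2*z^3 - 10*z^2 + 88*z - 120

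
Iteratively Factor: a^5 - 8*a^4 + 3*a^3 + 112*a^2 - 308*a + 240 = (a + 4)*(a^4 - 12*a^3 + 51*a^2 - 92*a + 60) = (a - 5)*(a + 4)*(a^3 - 7*a^2 + 16*a - 12) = (a - 5)*(a - 2)*(a + 4)*(a^2 - 5*a + 6) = (a - 5)*(a - 3)*(a - 2)*(a + 4)*(a - 2)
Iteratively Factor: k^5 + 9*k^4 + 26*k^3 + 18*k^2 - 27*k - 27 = (k + 1)*(k^4 + 8*k^3 + 18*k^2 - 27) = (k + 1)*(k + 3)*(k^3 + 5*k^2 + 3*k - 9) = (k + 1)*(k + 3)^2*(k^2 + 2*k - 3) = (k + 1)*(k + 3)^3*(k - 1)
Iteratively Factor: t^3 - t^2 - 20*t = (t)*(t^2 - t - 20) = t*(t - 5)*(t + 4)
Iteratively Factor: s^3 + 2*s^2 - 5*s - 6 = (s + 3)*(s^2 - s - 2) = (s - 2)*(s + 3)*(s + 1)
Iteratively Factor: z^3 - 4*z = (z - 2)*(z^2 + 2*z) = z*(z - 2)*(z + 2)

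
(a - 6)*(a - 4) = a^2 - 10*a + 24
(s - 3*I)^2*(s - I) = s^3 - 7*I*s^2 - 15*s + 9*I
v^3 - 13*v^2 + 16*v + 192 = (v - 8)^2*(v + 3)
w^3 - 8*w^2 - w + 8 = (w - 8)*(w - 1)*(w + 1)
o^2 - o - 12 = (o - 4)*(o + 3)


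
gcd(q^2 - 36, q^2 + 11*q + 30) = q + 6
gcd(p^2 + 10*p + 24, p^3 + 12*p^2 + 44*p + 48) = p^2 + 10*p + 24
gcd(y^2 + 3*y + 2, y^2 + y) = y + 1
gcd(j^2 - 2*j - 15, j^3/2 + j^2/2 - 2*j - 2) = 1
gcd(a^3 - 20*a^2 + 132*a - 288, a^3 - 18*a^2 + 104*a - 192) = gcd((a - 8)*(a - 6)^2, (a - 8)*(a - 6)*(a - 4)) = a^2 - 14*a + 48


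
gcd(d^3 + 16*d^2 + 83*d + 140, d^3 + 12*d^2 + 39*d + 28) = d^2 + 11*d + 28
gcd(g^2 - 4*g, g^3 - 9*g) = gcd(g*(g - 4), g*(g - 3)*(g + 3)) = g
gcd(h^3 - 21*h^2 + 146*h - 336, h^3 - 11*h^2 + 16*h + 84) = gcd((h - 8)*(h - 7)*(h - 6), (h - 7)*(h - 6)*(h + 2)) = h^2 - 13*h + 42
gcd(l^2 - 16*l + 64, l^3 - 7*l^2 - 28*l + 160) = l - 8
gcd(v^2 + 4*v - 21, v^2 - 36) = 1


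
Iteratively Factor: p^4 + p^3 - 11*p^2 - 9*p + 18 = (p - 1)*(p^3 + 2*p^2 - 9*p - 18) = (p - 1)*(p + 2)*(p^2 - 9) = (p - 1)*(p + 2)*(p + 3)*(p - 3)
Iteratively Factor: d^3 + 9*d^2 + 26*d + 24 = (d + 4)*(d^2 + 5*d + 6) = (d + 2)*(d + 4)*(d + 3)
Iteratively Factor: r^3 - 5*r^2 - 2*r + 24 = (r - 4)*(r^2 - r - 6) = (r - 4)*(r - 3)*(r + 2)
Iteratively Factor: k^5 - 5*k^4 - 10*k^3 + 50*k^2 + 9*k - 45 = (k - 5)*(k^4 - 10*k^2 + 9) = (k - 5)*(k + 1)*(k^3 - k^2 - 9*k + 9) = (k - 5)*(k - 1)*(k + 1)*(k^2 - 9) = (k - 5)*(k - 1)*(k + 1)*(k + 3)*(k - 3)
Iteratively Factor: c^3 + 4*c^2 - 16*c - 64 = (c + 4)*(c^2 - 16) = (c - 4)*(c + 4)*(c + 4)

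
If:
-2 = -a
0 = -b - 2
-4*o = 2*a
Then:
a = 2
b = -2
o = -1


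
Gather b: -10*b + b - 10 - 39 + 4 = -9*b - 45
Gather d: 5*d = 5*d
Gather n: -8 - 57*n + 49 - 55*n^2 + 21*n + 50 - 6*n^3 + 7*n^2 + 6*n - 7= -6*n^3 - 48*n^2 - 30*n + 84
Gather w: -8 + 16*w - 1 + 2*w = 18*w - 9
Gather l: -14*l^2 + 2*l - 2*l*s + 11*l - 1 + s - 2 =-14*l^2 + l*(13 - 2*s) + s - 3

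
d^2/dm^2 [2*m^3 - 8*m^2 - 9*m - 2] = 12*m - 16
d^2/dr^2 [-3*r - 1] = 0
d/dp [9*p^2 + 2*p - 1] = 18*p + 2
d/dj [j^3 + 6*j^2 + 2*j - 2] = 3*j^2 + 12*j + 2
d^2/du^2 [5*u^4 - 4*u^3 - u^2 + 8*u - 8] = 60*u^2 - 24*u - 2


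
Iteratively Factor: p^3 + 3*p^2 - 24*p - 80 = (p + 4)*(p^2 - p - 20) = (p + 4)^2*(p - 5)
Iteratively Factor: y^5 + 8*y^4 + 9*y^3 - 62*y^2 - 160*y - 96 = (y + 2)*(y^4 + 6*y^3 - 3*y^2 - 56*y - 48) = (y - 3)*(y + 2)*(y^3 + 9*y^2 + 24*y + 16) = (y - 3)*(y + 2)*(y + 4)*(y^2 + 5*y + 4) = (y - 3)*(y + 2)*(y + 4)^2*(y + 1)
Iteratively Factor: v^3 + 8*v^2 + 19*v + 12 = (v + 1)*(v^2 + 7*v + 12) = (v + 1)*(v + 3)*(v + 4)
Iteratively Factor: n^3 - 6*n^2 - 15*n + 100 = (n + 4)*(n^2 - 10*n + 25) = (n - 5)*(n + 4)*(n - 5)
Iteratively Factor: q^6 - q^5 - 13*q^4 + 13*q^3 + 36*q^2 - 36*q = (q + 3)*(q^5 - 4*q^4 - q^3 + 16*q^2 - 12*q) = (q - 1)*(q + 3)*(q^4 - 3*q^3 - 4*q^2 + 12*q) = (q - 3)*(q - 1)*(q + 3)*(q^3 - 4*q) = (q - 3)*(q - 1)*(q + 2)*(q + 3)*(q^2 - 2*q) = (q - 3)*(q - 2)*(q - 1)*(q + 2)*(q + 3)*(q)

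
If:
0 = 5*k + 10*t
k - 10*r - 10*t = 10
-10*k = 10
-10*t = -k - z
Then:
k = -1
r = -8/5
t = 1/2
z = 6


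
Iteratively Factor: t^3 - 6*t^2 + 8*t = (t - 2)*(t^2 - 4*t) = (t - 4)*(t - 2)*(t)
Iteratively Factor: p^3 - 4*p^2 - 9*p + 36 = (p - 3)*(p^2 - p - 12) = (p - 3)*(p + 3)*(p - 4)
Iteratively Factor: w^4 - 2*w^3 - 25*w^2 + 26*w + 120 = (w + 4)*(w^3 - 6*w^2 - w + 30) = (w - 3)*(w + 4)*(w^2 - 3*w - 10) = (w - 5)*(w - 3)*(w + 4)*(w + 2)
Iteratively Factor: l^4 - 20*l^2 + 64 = (l - 4)*(l^3 + 4*l^2 - 4*l - 16) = (l - 4)*(l + 2)*(l^2 + 2*l - 8) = (l - 4)*(l - 2)*(l + 2)*(l + 4)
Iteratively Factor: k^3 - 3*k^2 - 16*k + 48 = (k - 4)*(k^2 + k - 12) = (k - 4)*(k + 4)*(k - 3)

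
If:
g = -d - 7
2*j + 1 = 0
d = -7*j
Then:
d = 7/2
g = -21/2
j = -1/2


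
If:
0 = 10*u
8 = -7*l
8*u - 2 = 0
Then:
No Solution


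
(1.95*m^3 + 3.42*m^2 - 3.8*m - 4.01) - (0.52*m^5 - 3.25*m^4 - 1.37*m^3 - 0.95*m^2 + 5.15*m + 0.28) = -0.52*m^5 + 3.25*m^4 + 3.32*m^3 + 4.37*m^2 - 8.95*m - 4.29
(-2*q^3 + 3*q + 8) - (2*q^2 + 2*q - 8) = -2*q^3 - 2*q^2 + q + 16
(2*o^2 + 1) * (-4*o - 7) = -8*o^3 - 14*o^2 - 4*o - 7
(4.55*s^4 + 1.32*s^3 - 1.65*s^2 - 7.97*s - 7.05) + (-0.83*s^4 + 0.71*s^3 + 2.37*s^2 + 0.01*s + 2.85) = 3.72*s^4 + 2.03*s^3 + 0.72*s^2 - 7.96*s - 4.2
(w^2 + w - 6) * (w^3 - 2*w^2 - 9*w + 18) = w^5 - w^4 - 17*w^3 + 21*w^2 + 72*w - 108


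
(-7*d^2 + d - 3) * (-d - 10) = 7*d^3 + 69*d^2 - 7*d + 30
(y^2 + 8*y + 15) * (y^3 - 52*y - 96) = y^5 + 8*y^4 - 37*y^3 - 512*y^2 - 1548*y - 1440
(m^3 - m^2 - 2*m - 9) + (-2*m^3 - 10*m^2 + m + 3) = -m^3 - 11*m^2 - m - 6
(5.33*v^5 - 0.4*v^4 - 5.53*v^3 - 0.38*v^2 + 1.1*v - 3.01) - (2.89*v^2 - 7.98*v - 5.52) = 5.33*v^5 - 0.4*v^4 - 5.53*v^3 - 3.27*v^2 + 9.08*v + 2.51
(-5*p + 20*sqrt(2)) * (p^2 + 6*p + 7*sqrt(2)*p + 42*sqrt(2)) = -5*p^3 - 30*p^2 - 15*sqrt(2)*p^2 - 90*sqrt(2)*p + 280*p + 1680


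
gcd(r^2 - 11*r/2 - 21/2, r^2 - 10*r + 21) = r - 7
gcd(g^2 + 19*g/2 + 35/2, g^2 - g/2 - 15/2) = g + 5/2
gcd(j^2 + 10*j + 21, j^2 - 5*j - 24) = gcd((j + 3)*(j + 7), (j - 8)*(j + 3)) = j + 3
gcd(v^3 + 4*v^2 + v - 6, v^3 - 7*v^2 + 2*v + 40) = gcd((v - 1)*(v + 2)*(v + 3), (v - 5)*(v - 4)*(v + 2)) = v + 2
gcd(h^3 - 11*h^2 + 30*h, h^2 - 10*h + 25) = h - 5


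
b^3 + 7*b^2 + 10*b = b*(b + 2)*(b + 5)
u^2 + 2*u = u*(u + 2)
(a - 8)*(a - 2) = a^2 - 10*a + 16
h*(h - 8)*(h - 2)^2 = h^4 - 12*h^3 + 36*h^2 - 32*h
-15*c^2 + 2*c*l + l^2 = (-3*c + l)*(5*c + l)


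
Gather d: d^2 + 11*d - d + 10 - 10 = d^2 + 10*d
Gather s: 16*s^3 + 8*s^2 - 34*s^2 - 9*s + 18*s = 16*s^3 - 26*s^2 + 9*s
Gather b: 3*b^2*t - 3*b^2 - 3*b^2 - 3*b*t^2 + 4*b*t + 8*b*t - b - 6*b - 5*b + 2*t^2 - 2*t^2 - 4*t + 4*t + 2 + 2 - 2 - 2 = b^2*(3*t - 6) + b*(-3*t^2 + 12*t - 12)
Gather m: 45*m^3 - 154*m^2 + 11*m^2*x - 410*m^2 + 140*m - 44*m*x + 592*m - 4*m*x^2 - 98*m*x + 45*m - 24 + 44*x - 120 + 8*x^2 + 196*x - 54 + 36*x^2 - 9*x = 45*m^3 + m^2*(11*x - 564) + m*(-4*x^2 - 142*x + 777) + 44*x^2 + 231*x - 198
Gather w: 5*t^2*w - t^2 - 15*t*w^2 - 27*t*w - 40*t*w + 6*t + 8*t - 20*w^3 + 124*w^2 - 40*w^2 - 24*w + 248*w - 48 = -t^2 + 14*t - 20*w^3 + w^2*(84 - 15*t) + w*(5*t^2 - 67*t + 224) - 48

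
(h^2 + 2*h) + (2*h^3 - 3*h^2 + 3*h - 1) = 2*h^3 - 2*h^2 + 5*h - 1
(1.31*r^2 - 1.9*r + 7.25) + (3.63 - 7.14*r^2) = -5.83*r^2 - 1.9*r + 10.88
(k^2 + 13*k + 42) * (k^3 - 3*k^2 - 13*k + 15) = k^5 + 10*k^4 - 10*k^3 - 280*k^2 - 351*k + 630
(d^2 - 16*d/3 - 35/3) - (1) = d^2 - 16*d/3 - 38/3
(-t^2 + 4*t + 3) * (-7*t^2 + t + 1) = 7*t^4 - 29*t^3 - 18*t^2 + 7*t + 3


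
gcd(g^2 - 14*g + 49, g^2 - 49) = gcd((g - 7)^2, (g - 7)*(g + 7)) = g - 7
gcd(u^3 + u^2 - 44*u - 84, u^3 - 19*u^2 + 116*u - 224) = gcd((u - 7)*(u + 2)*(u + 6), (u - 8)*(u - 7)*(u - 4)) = u - 7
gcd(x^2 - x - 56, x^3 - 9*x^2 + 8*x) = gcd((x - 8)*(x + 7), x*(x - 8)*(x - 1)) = x - 8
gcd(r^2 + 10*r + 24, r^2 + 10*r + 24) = r^2 + 10*r + 24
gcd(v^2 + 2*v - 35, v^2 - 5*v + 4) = 1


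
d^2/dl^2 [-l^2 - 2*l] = -2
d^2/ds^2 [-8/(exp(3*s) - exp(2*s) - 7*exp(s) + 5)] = 8*(-2*(-3*exp(2*s) + 2*exp(s) + 7)^2*exp(s) + (9*exp(2*s) - 4*exp(s) - 7)*(exp(3*s) - exp(2*s) - 7*exp(s) + 5))*exp(s)/(exp(3*s) - exp(2*s) - 7*exp(s) + 5)^3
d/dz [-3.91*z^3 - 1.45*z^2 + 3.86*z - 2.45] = -11.73*z^2 - 2.9*z + 3.86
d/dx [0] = 0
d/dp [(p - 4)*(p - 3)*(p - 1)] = 3*p^2 - 16*p + 19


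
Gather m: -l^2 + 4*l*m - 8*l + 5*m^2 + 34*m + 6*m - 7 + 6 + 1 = -l^2 - 8*l + 5*m^2 + m*(4*l + 40)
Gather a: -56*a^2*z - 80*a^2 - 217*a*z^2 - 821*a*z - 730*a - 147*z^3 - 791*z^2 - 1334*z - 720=a^2*(-56*z - 80) + a*(-217*z^2 - 821*z - 730) - 147*z^3 - 791*z^2 - 1334*z - 720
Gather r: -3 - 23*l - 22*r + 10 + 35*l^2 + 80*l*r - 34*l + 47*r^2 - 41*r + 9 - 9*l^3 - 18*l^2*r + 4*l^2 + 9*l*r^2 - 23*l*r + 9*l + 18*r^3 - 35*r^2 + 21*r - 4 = -9*l^3 + 39*l^2 - 48*l + 18*r^3 + r^2*(9*l + 12) + r*(-18*l^2 + 57*l - 42) + 12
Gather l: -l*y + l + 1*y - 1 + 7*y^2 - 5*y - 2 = l*(1 - y) + 7*y^2 - 4*y - 3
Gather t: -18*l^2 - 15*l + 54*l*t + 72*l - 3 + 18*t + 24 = -18*l^2 + 57*l + t*(54*l + 18) + 21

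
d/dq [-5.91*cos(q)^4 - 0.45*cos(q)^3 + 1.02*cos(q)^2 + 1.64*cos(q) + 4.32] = (23.64*cos(q)^3 + 1.35*cos(q)^2 - 2.04*cos(q) - 1.64)*sin(q)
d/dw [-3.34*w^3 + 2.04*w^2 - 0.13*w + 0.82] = -10.02*w^2 + 4.08*w - 0.13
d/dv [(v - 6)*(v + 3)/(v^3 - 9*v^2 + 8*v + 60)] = (-v^2 - 6*v - 1)/(v^4 - 6*v^3 - 11*v^2 + 60*v + 100)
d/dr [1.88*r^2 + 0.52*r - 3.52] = 3.76*r + 0.52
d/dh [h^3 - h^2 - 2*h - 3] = 3*h^2 - 2*h - 2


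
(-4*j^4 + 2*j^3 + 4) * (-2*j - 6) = 8*j^5 + 20*j^4 - 12*j^3 - 8*j - 24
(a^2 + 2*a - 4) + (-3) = a^2 + 2*a - 7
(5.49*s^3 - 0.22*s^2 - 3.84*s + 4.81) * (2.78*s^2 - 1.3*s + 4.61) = 15.2622*s^5 - 7.7486*s^4 + 14.9197*s^3 + 17.3496*s^2 - 23.9554*s + 22.1741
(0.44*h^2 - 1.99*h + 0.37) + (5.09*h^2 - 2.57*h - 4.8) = 5.53*h^2 - 4.56*h - 4.43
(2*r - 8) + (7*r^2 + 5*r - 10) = 7*r^2 + 7*r - 18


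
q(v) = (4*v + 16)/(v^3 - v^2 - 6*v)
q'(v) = (4*v + 16)*(-3*v^2 + 2*v + 6)/(v^3 - v^2 - 6*v)^2 + 4/(v^3 - v^2 - 6*v) = 4*(-v*(-v^2 + v + 6) + (v + 4)*(-3*v^2 + 2*v + 6))/(v^2*(-v^2 + v + 6)^2)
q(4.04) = 1.27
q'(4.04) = -1.58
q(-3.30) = -0.10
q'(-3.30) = -0.28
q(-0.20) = 13.19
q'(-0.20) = 66.24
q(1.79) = -2.82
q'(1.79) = -0.50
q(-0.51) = 5.23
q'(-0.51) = 9.74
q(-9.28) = 0.03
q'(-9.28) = 0.00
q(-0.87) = 3.29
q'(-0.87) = 2.77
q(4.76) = 0.62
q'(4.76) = -0.50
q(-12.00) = 0.02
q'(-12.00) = 0.00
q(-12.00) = 0.02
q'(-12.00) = 0.00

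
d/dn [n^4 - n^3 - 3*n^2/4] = n*(8*n^2 - 6*n - 3)/2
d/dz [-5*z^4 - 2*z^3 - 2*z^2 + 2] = 2*z*(-10*z^2 - 3*z - 2)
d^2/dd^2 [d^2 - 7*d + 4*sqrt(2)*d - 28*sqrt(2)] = 2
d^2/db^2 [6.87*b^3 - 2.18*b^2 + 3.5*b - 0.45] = 41.22*b - 4.36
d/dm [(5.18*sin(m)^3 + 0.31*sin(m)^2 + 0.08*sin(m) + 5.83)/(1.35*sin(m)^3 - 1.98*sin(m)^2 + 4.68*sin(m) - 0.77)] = (-3.5527136788005e-15*sin(m)^5 - 10.6749*sin(m)^4 + 48.2688*sin(m)^3 - 33.9681*sin(m)^2 + 22.6094*sin(m) - 27.346)*cos(m)/(1.8225*sin(m)^6 - 5.346*sin(m)^5 + 16.5564*sin(m)^4 - 20.6118*sin(m)^3 + 24.9516*sin(m)^2 - 7.2072*sin(m) + 0.5929)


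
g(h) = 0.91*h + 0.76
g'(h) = 0.910000000000000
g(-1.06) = -0.20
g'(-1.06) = 0.91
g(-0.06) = 0.71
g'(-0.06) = 0.91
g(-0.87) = -0.03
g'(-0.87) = 0.91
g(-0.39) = 0.41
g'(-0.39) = 0.91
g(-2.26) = -1.30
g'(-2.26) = 0.91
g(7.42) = 7.51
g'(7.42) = 0.91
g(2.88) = 3.38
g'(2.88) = 0.91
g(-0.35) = 0.44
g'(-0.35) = 0.91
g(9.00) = 8.95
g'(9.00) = 0.91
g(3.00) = 3.49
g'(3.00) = 0.91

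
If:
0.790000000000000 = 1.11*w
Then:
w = 0.71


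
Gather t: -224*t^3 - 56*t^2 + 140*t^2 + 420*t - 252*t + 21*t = -224*t^3 + 84*t^2 + 189*t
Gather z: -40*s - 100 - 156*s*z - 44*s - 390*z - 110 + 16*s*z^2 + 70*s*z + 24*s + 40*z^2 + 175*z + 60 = -60*s + z^2*(16*s + 40) + z*(-86*s - 215) - 150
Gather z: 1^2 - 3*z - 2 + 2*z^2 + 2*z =2*z^2 - z - 1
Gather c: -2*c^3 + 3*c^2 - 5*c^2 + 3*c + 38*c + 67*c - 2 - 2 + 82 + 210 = -2*c^3 - 2*c^2 + 108*c + 288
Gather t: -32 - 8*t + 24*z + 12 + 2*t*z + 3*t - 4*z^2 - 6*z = t*(2*z - 5) - 4*z^2 + 18*z - 20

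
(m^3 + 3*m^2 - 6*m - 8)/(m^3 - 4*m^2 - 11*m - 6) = (m^2 + 2*m - 8)/(m^2 - 5*m - 6)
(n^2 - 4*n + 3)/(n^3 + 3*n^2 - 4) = (n - 3)/(n^2 + 4*n + 4)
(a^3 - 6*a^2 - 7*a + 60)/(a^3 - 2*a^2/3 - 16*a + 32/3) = 3*(a^2 - 2*a - 15)/(3*a^2 + 10*a - 8)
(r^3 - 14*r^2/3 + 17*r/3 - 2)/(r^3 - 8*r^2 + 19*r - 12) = (r - 2/3)/(r - 4)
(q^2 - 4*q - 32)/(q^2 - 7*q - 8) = (q + 4)/(q + 1)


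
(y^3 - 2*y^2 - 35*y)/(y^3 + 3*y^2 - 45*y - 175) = y/(y + 5)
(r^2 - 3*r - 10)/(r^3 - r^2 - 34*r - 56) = (r - 5)/(r^2 - 3*r - 28)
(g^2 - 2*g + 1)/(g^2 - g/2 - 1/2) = 2*(g - 1)/(2*g + 1)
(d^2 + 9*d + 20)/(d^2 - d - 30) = (d + 4)/(d - 6)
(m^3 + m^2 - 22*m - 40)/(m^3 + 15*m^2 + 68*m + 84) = (m^2 - m - 20)/(m^2 + 13*m + 42)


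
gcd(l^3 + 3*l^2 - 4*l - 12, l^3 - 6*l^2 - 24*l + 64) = l - 2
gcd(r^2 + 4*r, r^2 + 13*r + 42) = 1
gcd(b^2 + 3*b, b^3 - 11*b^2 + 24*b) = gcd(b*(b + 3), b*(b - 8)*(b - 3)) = b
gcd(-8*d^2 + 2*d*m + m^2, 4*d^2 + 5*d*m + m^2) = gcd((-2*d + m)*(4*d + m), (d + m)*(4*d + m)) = 4*d + m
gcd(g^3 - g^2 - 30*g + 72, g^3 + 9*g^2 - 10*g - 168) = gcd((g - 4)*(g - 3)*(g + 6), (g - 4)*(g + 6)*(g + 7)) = g^2 + 2*g - 24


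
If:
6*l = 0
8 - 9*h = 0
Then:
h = 8/9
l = 0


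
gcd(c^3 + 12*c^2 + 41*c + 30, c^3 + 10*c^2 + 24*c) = c + 6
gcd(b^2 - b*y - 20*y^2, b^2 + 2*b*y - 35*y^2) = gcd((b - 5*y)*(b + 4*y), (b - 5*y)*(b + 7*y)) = -b + 5*y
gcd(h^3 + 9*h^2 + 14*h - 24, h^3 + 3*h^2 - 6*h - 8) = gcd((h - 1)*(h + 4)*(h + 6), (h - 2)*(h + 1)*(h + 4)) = h + 4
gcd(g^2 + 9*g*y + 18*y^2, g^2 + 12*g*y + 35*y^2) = 1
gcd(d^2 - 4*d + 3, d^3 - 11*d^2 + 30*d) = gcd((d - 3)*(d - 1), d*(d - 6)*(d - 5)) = 1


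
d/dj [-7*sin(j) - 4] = -7*cos(j)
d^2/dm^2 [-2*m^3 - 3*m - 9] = -12*m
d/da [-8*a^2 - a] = -16*a - 1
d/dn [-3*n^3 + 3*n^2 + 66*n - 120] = -9*n^2 + 6*n + 66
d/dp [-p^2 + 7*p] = 7 - 2*p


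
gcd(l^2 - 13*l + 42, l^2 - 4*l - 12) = l - 6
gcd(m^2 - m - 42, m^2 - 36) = m + 6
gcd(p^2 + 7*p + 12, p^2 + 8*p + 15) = p + 3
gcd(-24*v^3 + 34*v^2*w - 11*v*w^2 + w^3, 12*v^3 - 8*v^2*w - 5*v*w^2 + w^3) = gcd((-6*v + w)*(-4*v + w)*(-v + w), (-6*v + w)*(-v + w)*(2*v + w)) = 6*v^2 - 7*v*w + w^2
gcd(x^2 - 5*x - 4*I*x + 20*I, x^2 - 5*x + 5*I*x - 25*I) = x - 5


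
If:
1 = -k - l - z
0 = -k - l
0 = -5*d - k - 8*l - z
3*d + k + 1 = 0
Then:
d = -3/13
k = -4/13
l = 4/13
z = -1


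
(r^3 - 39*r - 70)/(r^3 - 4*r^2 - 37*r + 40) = (r^2 - 5*r - 14)/(r^2 - 9*r + 8)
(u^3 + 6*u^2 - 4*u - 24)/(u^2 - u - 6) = (u^2 + 4*u - 12)/(u - 3)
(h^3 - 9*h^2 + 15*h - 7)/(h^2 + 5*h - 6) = (h^2 - 8*h + 7)/(h + 6)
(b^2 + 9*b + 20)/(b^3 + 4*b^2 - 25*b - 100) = 1/(b - 5)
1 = 1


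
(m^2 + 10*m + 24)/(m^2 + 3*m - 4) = (m + 6)/(m - 1)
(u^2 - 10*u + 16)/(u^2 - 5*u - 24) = (u - 2)/(u + 3)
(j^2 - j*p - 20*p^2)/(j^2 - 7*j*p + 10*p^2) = (-j - 4*p)/(-j + 2*p)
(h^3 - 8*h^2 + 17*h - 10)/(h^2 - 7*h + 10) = h - 1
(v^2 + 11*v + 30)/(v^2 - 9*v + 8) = (v^2 + 11*v + 30)/(v^2 - 9*v + 8)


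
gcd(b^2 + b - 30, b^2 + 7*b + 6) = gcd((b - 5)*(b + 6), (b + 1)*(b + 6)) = b + 6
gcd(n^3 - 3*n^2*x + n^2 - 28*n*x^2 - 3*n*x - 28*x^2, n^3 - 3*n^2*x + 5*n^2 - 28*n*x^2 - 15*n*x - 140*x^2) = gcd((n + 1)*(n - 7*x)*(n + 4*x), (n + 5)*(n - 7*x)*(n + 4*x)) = -n^2 + 3*n*x + 28*x^2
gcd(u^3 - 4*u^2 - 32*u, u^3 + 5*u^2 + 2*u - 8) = u + 4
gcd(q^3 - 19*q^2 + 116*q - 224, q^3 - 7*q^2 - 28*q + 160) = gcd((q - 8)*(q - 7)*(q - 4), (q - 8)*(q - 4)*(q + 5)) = q^2 - 12*q + 32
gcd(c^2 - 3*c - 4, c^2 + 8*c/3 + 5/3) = c + 1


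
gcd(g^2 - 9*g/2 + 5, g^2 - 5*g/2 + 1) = g - 2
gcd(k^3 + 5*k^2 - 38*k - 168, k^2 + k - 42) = k^2 + k - 42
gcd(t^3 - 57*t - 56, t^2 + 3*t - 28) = t + 7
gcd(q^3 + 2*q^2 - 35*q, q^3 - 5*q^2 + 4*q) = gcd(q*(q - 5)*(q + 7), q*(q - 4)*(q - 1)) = q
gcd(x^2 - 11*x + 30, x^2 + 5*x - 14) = 1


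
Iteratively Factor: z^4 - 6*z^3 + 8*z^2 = (z - 4)*(z^3 - 2*z^2) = (z - 4)*(z - 2)*(z^2) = z*(z - 4)*(z - 2)*(z)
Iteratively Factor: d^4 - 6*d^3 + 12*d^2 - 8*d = (d)*(d^3 - 6*d^2 + 12*d - 8) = d*(d - 2)*(d^2 - 4*d + 4) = d*(d - 2)^2*(d - 2)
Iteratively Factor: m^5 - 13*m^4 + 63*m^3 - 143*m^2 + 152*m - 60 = (m - 1)*(m^4 - 12*m^3 + 51*m^2 - 92*m + 60) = (m - 2)*(m - 1)*(m^3 - 10*m^2 + 31*m - 30) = (m - 5)*(m - 2)*(m - 1)*(m^2 - 5*m + 6) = (m - 5)*(m - 3)*(m - 2)*(m - 1)*(m - 2)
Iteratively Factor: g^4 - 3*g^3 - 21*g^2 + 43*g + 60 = (g + 1)*(g^3 - 4*g^2 - 17*g + 60) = (g - 5)*(g + 1)*(g^2 + g - 12) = (g - 5)*(g + 1)*(g + 4)*(g - 3)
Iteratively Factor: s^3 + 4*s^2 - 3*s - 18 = (s + 3)*(s^2 + s - 6) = (s - 2)*(s + 3)*(s + 3)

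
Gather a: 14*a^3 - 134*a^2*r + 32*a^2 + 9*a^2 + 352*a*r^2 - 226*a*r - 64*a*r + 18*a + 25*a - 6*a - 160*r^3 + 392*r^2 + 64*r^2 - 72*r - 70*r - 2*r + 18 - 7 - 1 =14*a^3 + a^2*(41 - 134*r) + a*(352*r^2 - 290*r + 37) - 160*r^3 + 456*r^2 - 144*r + 10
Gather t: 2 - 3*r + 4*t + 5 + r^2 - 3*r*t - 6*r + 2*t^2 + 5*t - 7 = r^2 - 9*r + 2*t^2 + t*(9 - 3*r)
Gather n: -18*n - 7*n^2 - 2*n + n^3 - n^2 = n^3 - 8*n^2 - 20*n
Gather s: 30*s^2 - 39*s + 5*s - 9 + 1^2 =30*s^2 - 34*s - 8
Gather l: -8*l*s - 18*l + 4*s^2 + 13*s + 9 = l*(-8*s - 18) + 4*s^2 + 13*s + 9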